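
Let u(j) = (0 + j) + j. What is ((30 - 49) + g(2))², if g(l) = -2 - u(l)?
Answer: 625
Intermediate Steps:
u(j) = 2*j (u(j) = j + j = 2*j)
g(l) = -2 - 2*l
((30 - 49) + g(2))² = ((30 - 49) + (-2 - 2*2))² = (-19 + (-2 - 4))² = (-19 - 6)² = (-25)² = 625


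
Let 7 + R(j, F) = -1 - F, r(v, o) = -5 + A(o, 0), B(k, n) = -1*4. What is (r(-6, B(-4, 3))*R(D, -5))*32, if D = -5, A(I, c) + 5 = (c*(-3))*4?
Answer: 960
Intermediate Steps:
A(I, c) = -5 - 12*c (A(I, c) = -5 + (c*(-3))*4 = -5 - 3*c*4 = -5 - 12*c)
B(k, n) = -4
r(v, o) = -10 (r(v, o) = -5 + (-5 - 12*0) = -5 + (-5 + 0) = -5 - 5 = -10)
R(j, F) = -8 - F (R(j, F) = -7 + (-1 - F) = -8 - F)
(r(-6, B(-4, 3))*R(D, -5))*32 = -10*(-8 - 1*(-5))*32 = -10*(-8 + 5)*32 = -10*(-3)*32 = 30*32 = 960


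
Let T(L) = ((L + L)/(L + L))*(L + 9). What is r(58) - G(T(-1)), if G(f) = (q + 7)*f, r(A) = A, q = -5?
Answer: 42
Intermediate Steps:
T(L) = 9 + L (T(L) = ((2*L)/((2*L)))*(9 + L) = ((2*L)*(1/(2*L)))*(9 + L) = 1*(9 + L) = 9 + L)
G(f) = 2*f (G(f) = (-5 + 7)*f = 2*f)
r(58) - G(T(-1)) = 58 - 2*(9 - 1) = 58 - 2*8 = 58 - 1*16 = 58 - 16 = 42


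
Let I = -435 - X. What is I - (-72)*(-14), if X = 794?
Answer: -2237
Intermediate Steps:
I = -1229 (I = -435 - 1*794 = -435 - 794 = -1229)
I - (-72)*(-14) = -1229 - (-72)*(-14) = -1229 - 1*1008 = -1229 - 1008 = -2237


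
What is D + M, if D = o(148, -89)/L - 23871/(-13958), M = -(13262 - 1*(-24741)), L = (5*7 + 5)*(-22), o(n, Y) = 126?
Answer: -116693280337/3070760 ≈ -38001.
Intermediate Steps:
L = -880 (L = (35 + 5)*(-22) = 40*(-22) = -880)
M = -38003 (M = -(13262 + 24741) = -1*38003 = -38003)
D = 4811943/3070760 (D = 126/(-880) - 23871/(-13958) = 126*(-1/880) - 23871*(-1/13958) = -63/440 + 23871/13958 = 4811943/3070760 ≈ 1.5670)
D + M = 4811943/3070760 - 38003 = -116693280337/3070760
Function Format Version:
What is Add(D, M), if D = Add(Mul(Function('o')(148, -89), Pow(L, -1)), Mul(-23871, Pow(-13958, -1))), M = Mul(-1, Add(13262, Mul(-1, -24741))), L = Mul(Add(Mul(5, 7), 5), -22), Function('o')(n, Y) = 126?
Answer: Rational(-116693280337, 3070760) ≈ -38001.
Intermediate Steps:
L = -880 (L = Mul(Add(35, 5), -22) = Mul(40, -22) = -880)
M = -38003 (M = Mul(-1, Add(13262, 24741)) = Mul(-1, 38003) = -38003)
D = Rational(4811943, 3070760) (D = Add(Mul(126, Pow(-880, -1)), Mul(-23871, Pow(-13958, -1))) = Add(Mul(126, Rational(-1, 880)), Mul(-23871, Rational(-1, 13958))) = Add(Rational(-63, 440), Rational(23871, 13958)) = Rational(4811943, 3070760) ≈ 1.5670)
Add(D, M) = Add(Rational(4811943, 3070760), -38003) = Rational(-116693280337, 3070760)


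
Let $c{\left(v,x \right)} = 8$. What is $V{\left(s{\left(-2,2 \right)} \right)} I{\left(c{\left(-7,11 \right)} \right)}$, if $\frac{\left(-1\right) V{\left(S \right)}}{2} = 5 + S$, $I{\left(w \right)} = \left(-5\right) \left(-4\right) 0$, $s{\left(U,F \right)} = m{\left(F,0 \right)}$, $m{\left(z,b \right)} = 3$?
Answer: $0$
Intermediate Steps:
$s{\left(U,F \right)} = 3$
$I{\left(w \right)} = 0$ ($I{\left(w \right)} = 20 \cdot 0 = 0$)
$V{\left(S \right)} = -10 - 2 S$ ($V{\left(S \right)} = - 2 \left(5 + S\right) = -10 - 2 S$)
$V{\left(s{\left(-2,2 \right)} \right)} I{\left(c{\left(-7,11 \right)} \right)} = \left(-10 - 6\right) 0 = \left(-16\right) 0 = 0$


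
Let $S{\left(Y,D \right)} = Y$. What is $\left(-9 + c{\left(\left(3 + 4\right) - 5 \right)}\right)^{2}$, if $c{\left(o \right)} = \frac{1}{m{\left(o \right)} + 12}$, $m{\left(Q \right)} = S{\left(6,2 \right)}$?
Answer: $\frac{25921}{324} \approx 80.003$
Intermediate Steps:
$m{\left(Q \right)} = 6$
$c{\left(o \right)} = \frac{1}{18}$ ($c{\left(o \right)} = \frac{1}{6 + 12} = \frac{1}{18}$)
$\left(-9 + c{\left(\left(3 + 4\right) - 5 \right)}\right)^{2} = \left(-9 + \frac{1}{18}\right)^{2} = \left(- \frac{161}{18}\right)^{2} = \frac{25921}{324}$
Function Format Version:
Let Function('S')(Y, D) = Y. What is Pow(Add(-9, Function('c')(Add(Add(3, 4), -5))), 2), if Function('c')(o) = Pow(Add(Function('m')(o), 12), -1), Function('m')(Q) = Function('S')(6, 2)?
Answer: Rational(25921, 324) ≈ 80.003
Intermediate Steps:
Function('m')(Q) = 6
Function('c')(o) = Rational(1, 18) (Function('c')(o) = Pow(Add(6, 12), -1) = Pow(18, -1) = Rational(1, 18))
Pow(Add(-9, Function('c')(Add(Add(3, 4), -5))), 2) = Pow(Add(-9, Rational(1, 18)), 2) = Pow(Rational(-161, 18), 2) = Rational(25921, 324)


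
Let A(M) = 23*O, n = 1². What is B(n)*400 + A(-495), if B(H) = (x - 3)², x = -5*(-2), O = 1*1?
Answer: 19623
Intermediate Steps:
O = 1
x = 10
n = 1
B(H) = 49 (B(H) = (10 - 3)² = 7² = 49)
A(M) = 23 (A(M) = 23*1 = 23)
B(n)*400 + A(-495) = 49*400 + 23 = 19600 + 23 = 19623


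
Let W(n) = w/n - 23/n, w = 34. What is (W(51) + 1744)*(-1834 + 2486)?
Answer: 57998660/51 ≈ 1.1372e+6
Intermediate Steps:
W(n) = 11/n (W(n) = 34/n - 23/n = 11/n)
(W(51) + 1744)*(-1834 + 2486) = (11/51 + 1744)*(-1834 + 2486) = (11*(1/51) + 1744)*652 = (11/51 + 1744)*652 = (88955/51)*652 = 57998660/51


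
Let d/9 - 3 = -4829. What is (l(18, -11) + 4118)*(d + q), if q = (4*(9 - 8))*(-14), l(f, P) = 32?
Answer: -180483500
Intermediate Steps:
d = -43434 (d = 27 + 9*(-4829) = 27 - 43461 = -43434)
q = -56 (q = (4*1)*(-14) = 4*(-14) = -56)
(l(18, -11) + 4118)*(d + q) = (32 + 4118)*(-43434 - 56) = 4150*(-43490) = -180483500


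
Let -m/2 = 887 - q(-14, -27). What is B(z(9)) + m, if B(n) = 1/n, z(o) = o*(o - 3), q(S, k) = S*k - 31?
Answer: -58319/54 ≈ -1080.0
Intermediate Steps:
q(S, k) = -31 + S*k
z(o) = o*(-3 + o)
m = -1080 (m = -2*(887 - (-31 - 14*(-27))) = -2*(887 - (-31 + 378)) = -2*(887 - 1*347) = -2*(887 - 347) = -2*540 = -1080)
B(z(9)) + m = 1/(9*(-3 + 9)) - 1080 = 1/(9*6) - 1080 = 1/54 - 1080 = -58319/54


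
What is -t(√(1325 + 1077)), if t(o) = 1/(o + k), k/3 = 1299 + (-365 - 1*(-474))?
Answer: -2112/8919887 + √2402/17839774 ≈ -0.00023403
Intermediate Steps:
k = 4224 (k = 3*(1299 + (-365 - 1*(-474))) = 3*(1299 + (-365 + 474)) = 3*(1299 + 109) = 3*1408 = 4224)
t(o) = 1/(4224 + o) (t(o) = 1/(o + 4224) = 1/(4224 + o))
-t(√(1325 + 1077)) = -1/(4224 + √(1325 + 1077)) = -1/(4224 + √2402)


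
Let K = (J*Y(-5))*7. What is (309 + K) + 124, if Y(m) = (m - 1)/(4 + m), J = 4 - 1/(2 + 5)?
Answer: 595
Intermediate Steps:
J = 27/7 (J = 4 - 1/7 = 4 - 1*⅐ = 4 - ⅐ = 27/7 ≈ 3.8571)
Y(m) = (-1 + m)/(4 + m)
K = 162 (K = (27*((-1 - 5)/(4 - 5))/7)*7 = (27*(-6/(-1))/7)*7 = (27*(-1*(-6))/7)*7 = ((27/7)*6)*7 = (162/7)*7 = 162)
(309 + K) + 124 = (309 + 162) + 124 = 471 + 124 = 595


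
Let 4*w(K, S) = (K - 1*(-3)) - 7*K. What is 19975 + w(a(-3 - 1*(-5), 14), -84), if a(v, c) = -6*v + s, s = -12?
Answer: 80047/4 ≈ 20012.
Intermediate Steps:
a(v, c) = -12 - 6*v (a(v, c) = -6*v - 12 = -12 - 6*v)
w(K, S) = 3/4 - 3*K/2 (w(K, S) = ((K - 1*(-3)) - 7*K)/4 = ((K + 3) - 7*K)/4 = ((3 + K) - 7*K)/4 = (3 - 6*K)/4 = 3/4 - 3*K/2)
19975 + w(a(-3 - 1*(-5), 14), -84) = 19975 + (3/4 - 3*(-12 - 6*(-3 - 1*(-5)))/2) = 19975 + (3/4 - 3*(-12 - 6*(-3 + 5))/2) = 19975 + (3/4 - 3*(-12 - 6*2)/2) = 19975 + (3/4 - 3*(-12 - 12)/2) = 19975 + (3/4 - 3/2*(-24)) = 19975 + (3/4 + 36) = 19975 + 147/4 = 80047/4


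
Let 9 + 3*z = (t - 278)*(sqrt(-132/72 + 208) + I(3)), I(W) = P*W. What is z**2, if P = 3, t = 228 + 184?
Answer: 15404213/27 + 17822*sqrt(7422)/3 ≈ 1.0823e+6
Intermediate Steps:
t = 412
I(W) = 3*W
z = 399 + 67*sqrt(7422)/9 (z = -3 + ((412 - 278)*(sqrt(-132/72 + 208) + 3*3))/3 = -3 + (134*(sqrt(-132*1/72 + 208) + 9))/3 = -3 + (134*(sqrt(-11/6 + 208) + 9))/3 = -3 + (134*(sqrt(1237/6) + 9))/3 = -3 + (134*(sqrt(7422)/6 + 9))/3 = -3 + (134*(9 + sqrt(7422)/6))/3 = -3 + (1206 + 67*sqrt(7422)/3)/3 = -3 + (402 + 67*sqrt(7422)/9) = 399 + 67*sqrt(7422)/9 ≈ 1040.3)
z**2 = (399 + 67*sqrt(7422)/9)**2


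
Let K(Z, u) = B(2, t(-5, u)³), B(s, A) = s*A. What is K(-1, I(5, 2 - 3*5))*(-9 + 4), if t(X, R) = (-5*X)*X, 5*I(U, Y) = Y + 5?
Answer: 19531250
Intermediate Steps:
I(U, Y) = 1 + Y/5 (I(U, Y) = (Y + 5)/5 = (5 + Y)/5 = 1 + Y/5)
t(X, R) = -5*X²
B(s, A) = A*s
K(Z, u) = -3906250 (K(Z, u) = (-5*(-5)²)³*2 = (-5*25)³*2 = (-125)³*2 = -1953125*2 = -3906250)
K(-1, I(5, 2 - 3*5))*(-9 + 4) = -3906250*(-9 + 4) = -3906250*(-5) = 19531250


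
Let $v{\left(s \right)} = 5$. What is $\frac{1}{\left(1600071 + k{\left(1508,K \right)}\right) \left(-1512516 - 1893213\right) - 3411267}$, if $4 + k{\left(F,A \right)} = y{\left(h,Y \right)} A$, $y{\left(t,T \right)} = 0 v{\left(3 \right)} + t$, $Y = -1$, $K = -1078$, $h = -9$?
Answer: $- \frac{1}{5482440377868} \approx -1.824 \cdot 10^{-13}$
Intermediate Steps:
$y{\left(t,T \right)} = t$ ($y{\left(t,T \right)} = 0 \cdot 5 + t = 0 + t = t$)
$k{\left(F,A \right)} = -4 - 9 A$
$\frac{1}{\left(1600071 + k{\left(1508,K \right)}\right) \left(-1512516 - 1893213\right) - 3411267} = \frac{1}{\left(1600071 - -9698\right) \left(-1512516 - 1893213\right) - 3411267} = \frac{1}{\left(1600071 + \left(-4 + 9702\right)\right) \left(-3405729\right) - 3411267} = \frac{1}{\left(1600071 + 9698\right) \left(-3405729\right) - 3411267} = \frac{1}{1609769 \left(-3405729\right) - 3411267} = \frac{1}{-5482436966601 - 3411267} = \frac{1}{-5482440377868} = - \frac{1}{5482440377868}$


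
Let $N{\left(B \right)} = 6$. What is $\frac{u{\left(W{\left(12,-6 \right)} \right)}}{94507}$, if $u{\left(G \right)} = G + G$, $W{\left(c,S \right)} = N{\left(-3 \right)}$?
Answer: $\frac{12}{94507} \approx 0.00012697$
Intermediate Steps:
$W{\left(c,S \right)} = 6$
$u{\left(G \right)} = 2 G$
$\frac{u{\left(W{\left(12,-6 \right)} \right)}}{94507} = \frac{2 \cdot 6}{94507} = 12 \cdot \frac{1}{94507} = \frac{12}{94507}$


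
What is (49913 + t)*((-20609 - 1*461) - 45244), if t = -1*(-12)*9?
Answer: -3317092594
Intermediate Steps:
t = 108 (t = 12*9 = 108)
(49913 + t)*((-20609 - 1*461) - 45244) = (49913 + 108)*((-20609 - 1*461) - 45244) = 50021*((-20609 - 461) - 45244) = 50021*(-21070 - 45244) = 50021*(-66314) = -3317092594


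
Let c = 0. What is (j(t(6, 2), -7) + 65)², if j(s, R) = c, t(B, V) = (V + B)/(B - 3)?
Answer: 4225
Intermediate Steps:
t(B, V) = (B + V)/(-3 + B)
j(s, R) = 0
(j(t(6, 2), -7) + 65)² = (0 + 65)² = 65² = 4225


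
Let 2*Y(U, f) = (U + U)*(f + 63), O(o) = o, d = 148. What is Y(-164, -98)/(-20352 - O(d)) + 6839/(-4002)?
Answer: -198989/100050 ≈ -1.9889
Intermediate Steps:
Y(U, f) = U*(63 + f) (Y(U, f) = ((U + U)*(f + 63))/2 = ((2*U)*(63 + f))/2 = (2*U*(63 + f))/2 = U*(63 + f))
Y(-164, -98)/(-20352 - O(d)) + 6839/(-4002) = (-164*(63 - 98))/(-20352 - 1*148) + 6839/(-4002) = (-164*(-35))/(-20352 - 148) + 6839*(-1/4002) = 5740/(-20500) - 6839/4002 = 5740*(-1/20500) - 6839/4002 = -7/25 - 6839/4002 = -198989/100050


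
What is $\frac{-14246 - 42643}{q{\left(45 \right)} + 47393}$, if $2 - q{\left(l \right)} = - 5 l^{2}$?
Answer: $- \frac{56889}{57520} \approx -0.98903$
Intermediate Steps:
$q{\left(l \right)} = 2 + 5 l^{2}$ ($q{\left(l \right)} = 2 - - 5 l^{2} = 2 + 5 l^{2}$)
$\frac{-14246 - 42643}{q{\left(45 \right)} + 47393} = \frac{-14246 - 42643}{\left(2 + 5 \cdot 45^{2}\right) + 47393} = - \frac{56889}{\left(2 + 5 \cdot 2025\right) + 47393} = - \frac{56889}{\left(2 + 10125\right) + 47393} = - \frac{56889}{10127 + 47393} = - \frac{56889}{57520}$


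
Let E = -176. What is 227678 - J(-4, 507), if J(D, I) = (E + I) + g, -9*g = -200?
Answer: 2045923/9 ≈ 2.2732e+5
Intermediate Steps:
g = 200/9 (g = -⅑*(-200) = 200/9 ≈ 22.222)
J(D, I) = -1384/9 + I (J(D, I) = (-176 + I) + 200/9 = -1384/9 + I)
227678 - J(-4, 507) = 227678 - (-1384/9 + 507) = 227678 - 1*3179/9 = 227678 - 3179/9 = 2045923/9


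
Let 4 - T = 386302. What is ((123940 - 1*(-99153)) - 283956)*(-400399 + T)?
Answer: 47880739511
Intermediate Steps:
T = -386298 (T = 4 - 1*386302 = 4 - 386302 = -386298)
((123940 - 1*(-99153)) - 283956)*(-400399 + T) = ((123940 - 1*(-99153)) - 283956)*(-400399 - 386298) = ((123940 + 99153) - 283956)*(-786697) = (223093 - 283956)*(-786697) = -60863*(-786697) = 47880739511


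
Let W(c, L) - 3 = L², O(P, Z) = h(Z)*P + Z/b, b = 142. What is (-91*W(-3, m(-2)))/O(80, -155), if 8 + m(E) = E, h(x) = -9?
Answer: 1330966/102395 ≈ 12.998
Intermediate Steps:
m(E) = -8 + E
O(P, Z) = -9*P + Z/142
W(c, L) = 3 + L²
(-91*W(-3, m(-2)))/O(80, -155) = (-91*(3 + (-8 - 2)²))/(-9*80 + (1/142)*(-155)) = (-91*(3 + (-10)²))/(-720 - 155/142) = (-91*(3 + 100))/(-102395/142) = -91*103*(-142/102395) = -9373*(-142/102395) = 1330966/102395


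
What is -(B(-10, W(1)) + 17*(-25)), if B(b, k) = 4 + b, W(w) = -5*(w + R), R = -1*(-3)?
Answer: 431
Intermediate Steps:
R = 3
W(w) = -15 - 5*w (W(w) = -5*(w + 3) = -5*(3 + w) = -15 - 5*w)
-(B(-10, W(1)) + 17*(-25)) = -((4 - 10) + 17*(-25)) = -(-6 - 425) = -1*(-431) = 431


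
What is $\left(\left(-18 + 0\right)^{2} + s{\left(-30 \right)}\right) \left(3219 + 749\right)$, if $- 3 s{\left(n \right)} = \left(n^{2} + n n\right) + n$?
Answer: $-1055488$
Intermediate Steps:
$s{\left(n \right)} = - \frac{2 n^{2}}{3} - \frac{n}{3}$ ($s{\left(n \right)} = - \frac{\left(n^{2} + n n\right) + n}{3} = - \frac{\left(n^{2} + n^{2}\right) + n}{3} = - \frac{2 n^{2} + n}{3} = - \frac{n + 2 n^{2}}{3} = - \frac{2 n^{2}}{3} - \frac{n}{3}$)
$\left(\left(-18 + 0\right)^{2} + s{\left(-30 \right)}\right) \left(3219 + 749\right) = \left(\left(-18 + 0\right)^{2} - - 10 \left(1 + 2 \left(-30\right)\right)\right) \left(3219 + 749\right) = \left(\left(-18\right)^{2} - - 10 \left(1 - 60\right)\right) 3968 = \left(324 - \left(-10\right) \left(-59\right)\right) 3968 = \left(324 - 590\right) 3968 = \left(-266\right) 3968 = -1055488$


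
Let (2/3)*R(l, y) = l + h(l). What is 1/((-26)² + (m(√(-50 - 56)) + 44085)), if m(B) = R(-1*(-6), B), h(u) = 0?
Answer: 1/44770 ≈ 2.2336e-5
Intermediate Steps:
R(l, y) = 3*l/2 (R(l, y) = 3*(l + 0)/2 = 3*l/2)
m(B) = 9 (m(B) = 3*(-1*(-6))/2 = (3/2)*6 = 9)
1/((-26)² + (m(√(-50 - 56)) + 44085)) = 1/((-26)² + (9 + 44085)) = 1/(676 + 44094) = 1/44770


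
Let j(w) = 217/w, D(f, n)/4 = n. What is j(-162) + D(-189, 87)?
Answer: 56159/162 ≈ 346.66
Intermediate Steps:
D(f, n) = 4*n
j(-162) + D(-189, 87) = 217/(-162) + 4*87 = 217*(-1/162) + 348 = -217/162 + 348 = 56159/162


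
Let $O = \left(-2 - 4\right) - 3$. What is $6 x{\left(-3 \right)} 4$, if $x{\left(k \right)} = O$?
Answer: $-216$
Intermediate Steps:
$O = -9$ ($O = -6 - 3 = -9$)
$x{\left(k \right)} = -9$
$6 x{\left(-3 \right)} 4 = 6 \left(-9\right) 4 = \left(-54\right) 4 = -216$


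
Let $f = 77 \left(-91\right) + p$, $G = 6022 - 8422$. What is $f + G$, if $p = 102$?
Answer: $-9305$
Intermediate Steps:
$G = -2400$
$f = -6905$ ($f = 77 \left(-91\right) + 102 = -7007 + 102 = -6905$)
$f + G = -6905 - 2400 = -9305$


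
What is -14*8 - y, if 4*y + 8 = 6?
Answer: -223/2 ≈ -111.50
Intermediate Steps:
y = -½ (y = -2 + (¼)*6 = -2 + 3/2 = -½ ≈ -0.50000)
-14*8 - y = -14*8 - 1*(-½) = -112 + ½ = -223/2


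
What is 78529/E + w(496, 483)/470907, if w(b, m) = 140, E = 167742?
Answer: 4111482187/8776764666 ≈ 0.46845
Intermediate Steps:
78529/E + w(496, 483)/470907 = 78529/167742 + 140/470907 = 4111482187/8776764666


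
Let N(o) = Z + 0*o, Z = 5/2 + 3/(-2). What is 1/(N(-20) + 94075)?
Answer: 1/94076 ≈ 1.0630e-5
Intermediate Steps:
Z = 1 (Z = 5*(½) + 3*(-½) = 5/2 - 3/2 = 1)
N(o) = 1 (N(o) = 1 + 0*o = 1 + 0 = 1)
1/(N(-20) + 94075) = 1/(1 + 94075) = 1/94076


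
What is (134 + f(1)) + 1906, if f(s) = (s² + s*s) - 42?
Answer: 2000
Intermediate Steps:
f(s) = -42 + 2*s² (f(s) = (s² + s²) - 42 = 2*s² - 42 = -42 + 2*s²)
(134 + f(1)) + 1906 = (134 + (-42 + 2*1²)) + 1906 = (134 + (-42 + 2*1)) + 1906 = (134 + (-42 + 2)) + 1906 = (134 - 40) + 1906 = 94 + 1906 = 2000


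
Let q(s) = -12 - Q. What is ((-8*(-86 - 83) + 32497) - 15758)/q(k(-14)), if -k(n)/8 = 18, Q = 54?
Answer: -18091/66 ≈ -274.11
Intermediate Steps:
k(n) = -144 (k(n) = -8*18 = -144)
q(s) = -66 (q(s) = -12 - 1*54 = -12 - 54 = -66)
((-8*(-86 - 83) + 32497) - 15758)/q(k(-14)) = ((-8*(-86 - 83) + 32497) - 15758)/(-66) = ((-8*(-169) + 32497) - 15758)*(-1/66) = ((1352 + 32497) - 15758)*(-1/66) = (33849 - 15758)*(-1/66) = 18091*(-1/66) = -18091/66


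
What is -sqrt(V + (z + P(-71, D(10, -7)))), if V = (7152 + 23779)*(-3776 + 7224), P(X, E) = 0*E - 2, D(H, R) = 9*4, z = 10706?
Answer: -2*sqrt(26665198) ≈ -10328.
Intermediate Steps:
D(H, R) = 36
P(X, E) = -2 (P(X, E) = 0 - 2 = -2)
V = 106650088 (V = 30931*3448 = 106650088)
-sqrt(V + (z + P(-71, D(10, -7)))) = -sqrt(106650088 + (10706 - 2)) = -sqrt(106650088 + 10704) = -sqrt(106660792) = -2*sqrt(26665198)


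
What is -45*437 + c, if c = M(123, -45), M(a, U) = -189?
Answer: -19854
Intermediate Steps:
c = -189
-45*437 + c = -45*437 - 189 = -19665 - 189 = -19854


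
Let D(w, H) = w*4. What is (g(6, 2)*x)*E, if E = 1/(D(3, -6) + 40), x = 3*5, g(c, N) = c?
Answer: 45/26 ≈ 1.7308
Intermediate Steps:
x = 15
D(w, H) = 4*w
E = 1/52 (E = 1/(4*3 + 40) = 1/(12 + 40) = 1/52 ≈ 0.019231)
(g(6, 2)*x)*E = (6*15)*(1/52) = 90*(1/52) = 45/26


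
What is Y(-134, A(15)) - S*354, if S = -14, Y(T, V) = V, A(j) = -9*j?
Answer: 4821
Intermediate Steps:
Y(-134, A(15)) - S*354 = -9*15 - (-14)*354 = -135 - 1*(-4956) = -135 + 4956 = 4821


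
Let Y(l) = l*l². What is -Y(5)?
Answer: -125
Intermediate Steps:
Y(l) = l³
-Y(5) = -1*5³ = -1*125 = -125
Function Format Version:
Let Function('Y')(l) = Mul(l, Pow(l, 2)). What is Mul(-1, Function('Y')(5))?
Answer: -125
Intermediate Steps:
Function('Y')(l) = Pow(l, 3)
Mul(-1, Function('Y')(5)) = Mul(-1, Pow(5, 3)) = Mul(-1, 125) = -125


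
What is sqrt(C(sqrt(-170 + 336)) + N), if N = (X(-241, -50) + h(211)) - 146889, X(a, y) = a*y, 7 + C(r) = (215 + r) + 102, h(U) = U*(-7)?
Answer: sqrt(-136006 + sqrt(166)) ≈ 368.77*I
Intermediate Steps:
h(U) = -7*U
C(r) = 310 + r (C(r) = -7 + ((215 + r) + 102) = -7 + (317 + r) = 310 + r)
N = -136316 (N = (-241*(-50) - 7*211) - 146889 = (12050 - 1477) - 146889 = 10573 - 146889 = -136316)
sqrt(C(sqrt(-170 + 336)) + N) = sqrt((310 + sqrt(-170 + 336)) - 136316) = sqrt((310 + sqrt(166)) - 136316) = sqrt(-136006 + sqrt(166))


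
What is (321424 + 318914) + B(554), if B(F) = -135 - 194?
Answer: 640009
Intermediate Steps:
B(F) = -329
(321424 + 318914) + B(554) = (321424 + 318914) - 329 = 640338 - 329 = 640009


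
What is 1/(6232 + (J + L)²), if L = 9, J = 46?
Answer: 1/9257 ≈ 0.00010803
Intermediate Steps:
1/(6232 + (J + L)²) = 1/(6232 + (46 + 9)²) = 1/(6232 + 55²) = 1/(6232 + 3025) = 1/9257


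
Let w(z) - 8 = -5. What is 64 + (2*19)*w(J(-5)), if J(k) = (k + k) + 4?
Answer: 178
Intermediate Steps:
J(k) = 4 + 2*k (J(k) = 2*k + 4 = 4 + 2*k)
w(z) = 3 (w(z) = 8 - 5 = 3)
64 + (2*19)*w(J(-5)) = 64 + (2*19)*3 = 64 + 38*3 = 64 + 114 = 178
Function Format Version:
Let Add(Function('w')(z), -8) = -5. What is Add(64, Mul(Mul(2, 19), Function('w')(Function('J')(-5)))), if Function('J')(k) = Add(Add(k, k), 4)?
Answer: 178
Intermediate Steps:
Function('J')(k) = Add(4, Mul(2, k)) (Function('J')(k) = Add(Mul(2, k), 4) = Add(4, Mul(2, k)))
Function('w')(z) = 3 (Function('w')(z) = Add(8, -5) = 3)
Add(64, Mul(Mul(2, 19), Function('w')(Function('J')(-5)))) = Add(64, Mul(Mul(2, 19), 3)) = Add(64, Mul(38, 3)) = Add(64, 114) = 178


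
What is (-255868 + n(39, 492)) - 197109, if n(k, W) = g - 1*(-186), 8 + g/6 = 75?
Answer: -452389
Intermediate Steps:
g = 402 (g = -48 + 6*75 = -48 + 450 = 402)
n(k, W) = 588 (n(k, W) = 402 - 1*(-186) = 402 + 186 = 588)
(-255868 + n(39, 492)) - 197109 = (-255868 + 588) - 197109 = -255280 - 197109 = -452389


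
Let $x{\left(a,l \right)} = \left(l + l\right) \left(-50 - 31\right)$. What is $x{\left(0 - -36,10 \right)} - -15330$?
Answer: $13710$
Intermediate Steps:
$x{\left(a,l \right)} = - 162 l$ ($x{\left(a,l \right)} = 2 l \left(-81\right) = - 162 l$)
$x{\left(0 - -36,10 \right)} - -15330 = \left(-162\right) 10 - -15330 = -1620 + 15330 = 13710$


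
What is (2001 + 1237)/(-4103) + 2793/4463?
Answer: -2991515/18311689 ≈ -0.16337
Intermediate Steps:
(2001 + 1237)/(-4103) + 2793/4463 = 3238*(-1/4103) + 2793*(1/4463) = -3238/4103 + 2793/4463 = -2991515/18311689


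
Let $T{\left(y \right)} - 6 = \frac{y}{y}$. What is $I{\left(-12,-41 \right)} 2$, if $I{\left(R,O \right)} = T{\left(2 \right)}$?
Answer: $14$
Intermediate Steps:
$T{\left(y \right)} = 7$ ($T{\left(y \right)} = 6 + \frac{y}{y} = 6 + 1 = 7$)
$I{\left(R,O \right)} = 7$
$I{\left(-12,-41 \right)} 2 = 7 \cdot 2 = 14$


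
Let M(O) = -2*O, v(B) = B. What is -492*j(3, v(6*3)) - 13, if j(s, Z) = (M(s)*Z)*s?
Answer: 159395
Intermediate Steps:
j(s, Z) = -2*Z*s² (j(s, Z) = ((-2*s)*Z)*s = (-2*Z*s)*s = -2*Z*s²)
-492*j(3, v(6*3)) - 13 = -(-984)*6*3*3² - 13 = -(-984)*18*9 - 13 = -492*(-324) - 13 = 159408 - 13 = 159395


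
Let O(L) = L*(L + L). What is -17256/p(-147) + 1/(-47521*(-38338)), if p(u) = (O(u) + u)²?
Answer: -10478720913349/1126584260985714006 ≈ -9.3013e-6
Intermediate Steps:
O(L) = 2*L² (O(L) = L*(2*L) = 2*L²)
p(u) = (u + 2*u²)² (p(u) = (2*u² + u)² = (u + 2*u²)²)
-17256/p(-147) + 1/(-47521*(-38338)) = -17256*1/(21609*(1 + 2*(-147))²) + 1/(-47521*(-38338)) = -17256*1/(21609*(1 - 294)²) - 1/47521*(-1/38338) = -17256/(21609*(-293)²) + 1/1821860098 = -17256/(21609*85849) + 1/1821860098 = -17256/1855111041 + 1/1821860098 = -17256*1/1855111041 + 1/1821860098 = -5752/618370347 + 1/1821860098 = -10478720913349/1126584260985714006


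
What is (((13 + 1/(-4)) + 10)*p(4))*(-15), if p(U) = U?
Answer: -1365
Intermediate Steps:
(((13 + 1/(-4)) + 10)*p(4))*(-15) = (((13 + 1/(-4)) + 10)*4)*(-15) = (((13 - 1/4) + 10)*4)*(-15) = ((51/4 + 10)*4)*(-15) = ((91/4)*4)*(-15) = 91*(-15) = -1365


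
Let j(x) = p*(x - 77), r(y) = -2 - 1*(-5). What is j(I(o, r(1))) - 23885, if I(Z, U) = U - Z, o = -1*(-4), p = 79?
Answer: -30047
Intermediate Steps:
o = 4
r(y) = 3 (r(y) = -2 + 5 = 3)
j(x) = -6083 + 79*x (j(x) = 79*(x - 77) = 79*(-77 + x) = -6083 + 79*x)
j(I(o, r(1))) - 23885 = (-6083 + 79*(3 - 1*4)) - 23885 = (-6083 + 79*(3 - 4)) - 23885 = (-6083 + 79*(-1)) - 23885 = (-6083 - 79) - 23885 = -6162 - 23885 = -30047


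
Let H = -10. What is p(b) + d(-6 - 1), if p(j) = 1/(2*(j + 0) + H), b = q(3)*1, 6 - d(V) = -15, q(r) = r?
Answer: 83/4 ≈ 20.750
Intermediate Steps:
d(V) = 21 (d(V) = 6 - 1*(-15) = 6 + 15 = 21)
b = 3 (b = 3*1 = 3)
p(j) = 1/(-10 + 2*j) (p(j) = 1/(2*(j + 0) - 10) = 1/(2*j - 10) = 1/(-10 + 2*j))
p(b) + d(-6 - 1) = 1/(2*(-5 + 3)) + 21 = (1/2)/(-2) + 21 = (1/2)*(-1/2) + 21 = -1/4 + 21 = 83/4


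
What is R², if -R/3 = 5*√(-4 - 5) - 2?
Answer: -1989 - 540*I ≈ -1989.0 - 540.0*I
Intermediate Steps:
R = 6 - 45*I (R = -3*(5*√(-4 - 5) - 2) = -3*(5*√(-9) - 2) = -3*(5*(3*I) - 2) = -3*(15*I - 2) = -3*(-2 + 15*I) = 6 - 45*I ≈ 6.0 - 45.0*I)
R² = (6 - 45*I)²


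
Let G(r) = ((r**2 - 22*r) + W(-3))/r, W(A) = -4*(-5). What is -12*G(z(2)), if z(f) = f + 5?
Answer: 1020/7 ≈ 145.71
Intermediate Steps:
W(A) = 20
z(f) = 5 + f
G(r) = (20 + r**2 - 22*r)/r (G(r) = ((r**2 - 22*r) + 20)/r = (20 + r**2 - 22*r)/r)
-12*G(z(2)) = -12*(-22 + (5 + 2) + 20/(5 + 2)) = -12*(-22 + 7 + 20/7) = -12*(-85/7) = 1020/7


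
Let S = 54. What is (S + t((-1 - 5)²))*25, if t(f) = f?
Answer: 2250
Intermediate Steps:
(S + t((-1 - 5)²))*25 = (54 + (-1 - 5)²)*25 = (54 + (-6)²)*25 = (54 + 36)*25 = 90*25 = 2250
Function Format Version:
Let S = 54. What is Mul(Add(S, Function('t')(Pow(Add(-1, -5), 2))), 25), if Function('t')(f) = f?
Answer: 2250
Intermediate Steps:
Mul(Add(S, Function('t')(Pow(Add(-1, -5), 2))), 25) = Mul(Add(54, Pow(Add(-1, -5), 2)), 25) = Mul(Add(54, Pow(-6, 2)), 25) = Mul(Add(54, 36), 25) = Mul(90, 25) = 2250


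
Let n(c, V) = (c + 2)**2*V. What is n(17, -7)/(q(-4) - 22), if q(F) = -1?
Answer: 2527/23 ≈ 109.87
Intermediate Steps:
n(c, V) = V*(2 + c)**2 (n(c, V) = (2 + c)**2*V = V*(2 + c)**2)
n(17, -7)/(q(-4) - 22) = (-7*(2 + 17)**2)/(-1 - 22) = (-7*19**2)/(-23) = -(-7)*361/23 = -1/23*(-2527) = 2527/23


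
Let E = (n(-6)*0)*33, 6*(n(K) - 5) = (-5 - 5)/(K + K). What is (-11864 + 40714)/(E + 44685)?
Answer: 5770/8937 ≈ 0.64563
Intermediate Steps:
n(K) = 5 - 5/(6*K) (n(K) = 5 + ((-5 - 5)/(K + K))/6 = 5 + (-10*1/(2*K))/6 = 5 + (-5/K)/6 = 5 - 5/(6*K))
E = 0 (E = ((5 - 5/6/(-6))*0)*33 = ((5 - 5/6*(-1/6))*0)*33 = ((5 + 5/36)*0)*33 = ((185/36)*0)*33 = 0*33 = 0)
(-11864 + 40714)/(E + 44685) = (-11864 + 40714)/(0 + 44685) = 28850/44685 = 28850*(1/44685) = 5770/8937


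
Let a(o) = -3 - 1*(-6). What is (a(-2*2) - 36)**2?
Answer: 1089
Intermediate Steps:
a(o) = 3 (a(o) = -3 + 6 = 3)
(a(-2*2) - 36)**2 = (3 - 36)**2 = (-33)**2 = 1089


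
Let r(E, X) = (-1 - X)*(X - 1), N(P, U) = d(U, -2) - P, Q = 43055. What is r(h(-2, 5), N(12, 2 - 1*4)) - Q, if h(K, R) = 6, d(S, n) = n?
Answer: -43250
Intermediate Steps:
N(P, U) = -2 - P
r(E, X) = (-1 + X)*(-1 - X) (r(E, X) = (-1 - X)*(-1 + X) = (-1 + X)*(-1 - X))
r(h(-2, 5), N(12, 2 - 1*4)) - Q = (1 - (-2 - 1*12)**2) - 1*43055 = (1 - (-2 - 12)**2) - 43055 = (1 - 1*(-14)**2) - 43055 = (1 - 1*196) - 43055 = (1 - 196) - 43055 = -195 - 43055 = -43250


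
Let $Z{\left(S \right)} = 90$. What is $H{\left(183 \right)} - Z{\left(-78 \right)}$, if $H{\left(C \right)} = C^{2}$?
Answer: $33399$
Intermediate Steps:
$H{\left(183 \right)} - Z{\left(-78 \right)} = 183^{2} - 90 = 33489 - 90 = 33399$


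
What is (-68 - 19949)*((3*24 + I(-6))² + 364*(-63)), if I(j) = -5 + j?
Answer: 384546587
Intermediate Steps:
(-68 - 19949)*((3*24 + I(-6))² + 364*(-63)) = (-68 - 19949)*((3*24 + (-5 - 6))² + 364*(-63)) = -20017*((72 - 11)² - 22932) = -20017*(61² - 22932) = -20017*(3721 - 22932) = -20017*(-19211) = 384546587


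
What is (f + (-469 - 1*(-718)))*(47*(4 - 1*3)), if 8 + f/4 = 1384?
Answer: 270391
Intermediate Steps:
f = 5504 (f = -32 + 4*1384 = -32 + 5536 = 5504)
(f + (-469 - 1*(-718)))*(47*(4 - 1*3)) = (5504 + (-469 - 1*(-718)))*(47*(4 - 1*3)) = (5504 + (-469 + 718))*(47*(4 - 3)) = (5504 + 249)*(47*1) = 5753*47 = 270391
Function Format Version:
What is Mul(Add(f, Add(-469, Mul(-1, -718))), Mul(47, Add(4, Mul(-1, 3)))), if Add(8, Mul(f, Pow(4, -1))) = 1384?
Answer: 270391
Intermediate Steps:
f = 5504 (f = Add(-32, Mul(4, 1384)) = Add(-32, 5536) = 5504)
Mul(Add(f, Add(-469, Mul(-1, -718))), Mul(47, Add(4, Mul(-1, 3)))) = Mul(Add(5504, Add(-469, Mul(-1, -718))), Mul(47, Add(4, Mul(-1, 3)))) = Mul(Add(5504, Add(-469, 718)), Mul(47, Add(4, -3))) = Mul(Add(5504, 249), Mul(47, 1)) = Mul(5753, 47) = 270391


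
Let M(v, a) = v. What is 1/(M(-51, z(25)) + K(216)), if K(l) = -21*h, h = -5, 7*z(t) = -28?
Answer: 1/54 ≈ 0.018519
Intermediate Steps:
z(t) = -4 (z(t) = (1/7)*(-28) = -4)
K(l) = 105 (K(l) = -21*(-5) = 105)
1/(M(-51, z(25)) + K(216)) = 1/(-51 + 105) = 1/54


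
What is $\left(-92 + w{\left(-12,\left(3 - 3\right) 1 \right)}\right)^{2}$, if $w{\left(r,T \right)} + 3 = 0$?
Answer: $9025$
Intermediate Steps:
$w{\left(r,T \right)} = -3$ ($w{\left(r,T \right)} = -3 + 0 = -3$)
$\left(-92 + w{\left(-12,\left(3 - 3\right) 1 \right)}\right)^{2} = \left(-92 - 3\right)^{2} = \left(-95\right)^{2} = 9025$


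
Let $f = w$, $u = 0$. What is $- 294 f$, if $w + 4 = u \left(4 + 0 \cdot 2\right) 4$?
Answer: $1176$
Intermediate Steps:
$w = -4$ ($w = -4 + 0 \left(4 + 0 \cdot 2\right) 4 = -4 + 0 \left(4 + 0\right) 4 = -4 + 0 \cdot 4 \cdot 4 = -4 + 0 \cdot 4 = -4 + 0 = -4$)
$f = -4$
$- 294 f = \left(-294\right) \left(-4\right) = 1176$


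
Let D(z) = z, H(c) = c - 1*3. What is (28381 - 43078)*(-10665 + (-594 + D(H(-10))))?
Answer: 165664584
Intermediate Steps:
H(c) = -3 + c (H(c) = c - 3 = -3 + c)
(28381 - 43078)*(-10665 + (-594 + D(H(-10)))) = (28381 - 43078)*(-10665 + (-594 + (-3 - 10))) = -14697*(-10665 + (-594 - 13)) = -14697*(-10665 - 607) = -14697*(-11272) = 165664584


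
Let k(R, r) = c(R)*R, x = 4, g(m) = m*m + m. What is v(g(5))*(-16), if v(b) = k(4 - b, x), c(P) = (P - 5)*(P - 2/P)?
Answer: 334304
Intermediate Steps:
g(m) = m + m² (g(m) = m² + m = m + m²)
c(P) = (-5 + P)*(P - 2/P)
k(R, r) = R*(-2 + R² - 5*R + 10/R) (k(R, r) = (-2 + R² - 5*R + 10/R)*R = R*(-2 + R² - 5*R + 10/R))
v(b) = 10 + (4 - b)*(-22 + (4 - b)² + 5*b) (v(b) = 10 + (4 - b)*(-2 + (4 - b)² - 5*(4 - b)) = 10 + (4 - b)*(-2 + (4 - b)² + (-20 + 5*b)) = 10 + (4 - b)*(-22 + (4 - b)² + 5*b))
v(g(5))*(-16) = (-14 - (5*(1 + 5))³ - 30*(1 + 5) + 7*(5*(1 + 5))²)*(-16) = (-14 - (5*6)³ - 30*6 + 7*(5*6)²)*(-16) = (-14 - 1*30³ - 6*30 + 7*30²)*(-16) = (-14 - 1*27000 - 180 + 7*900)*(-16) = (-14 - 27000 - 180 + 6300)*(-16) = -20894*(-16) = 334304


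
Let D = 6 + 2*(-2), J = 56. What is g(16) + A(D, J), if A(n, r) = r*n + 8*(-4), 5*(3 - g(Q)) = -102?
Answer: 517/5 ≈ 103.40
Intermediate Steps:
g(Q) = 117/5 (g(Q) = 3 - 1/5*(-102) = 3 + 102/5 = 117/5)
D = 2 (D = 6 - 4 = 2)
A(n, r) = -32 + n*r (A(n, r) = n*r - 32 = -32 + n*r)
g(16) + A(D, J) = 117/5 + (-32 + 2*56) = 117/5 + (-32 + 112) = 117/5 + 80 = 517/5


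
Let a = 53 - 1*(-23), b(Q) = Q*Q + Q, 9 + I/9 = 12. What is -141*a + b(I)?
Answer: -9960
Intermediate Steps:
I = 27 (I = -81 + 9*12 = -81 + 108 = 27)
b(Q) = Q + Q**2 (b(Q) = Q**2 + Q = Q + Q**2)
a = 76 (a = 53 + 23 = 76)
-141*a + b(I) = -141*76 + 27*(1 + 27) = -10716 + 27*28 = -10716 + 756 = -9960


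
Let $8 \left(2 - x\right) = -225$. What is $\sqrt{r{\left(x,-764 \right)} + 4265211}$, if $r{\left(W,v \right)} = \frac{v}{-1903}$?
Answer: $\frac{\sqrt{15446074956191}}{1903} \approx 2065.2$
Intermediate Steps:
$x = \frac{241}{8}$ ($x = 2 - - \frac{225}{8} = 2 + \frac{225}{8} = \frac{241}{8} \approx 30.125$)
$r{\left(W,v \right)} = - \frac{v}{1903}$ ($r{\left(W,v \right)} = v \left(- \frac{1}{1903}\right) = - \frac{v}{1903}$)
$\sqrt{r{\left(x,-764 \right)} + 4265211} = \sqrt{\left(- \frac{1}{1903}\right) \left(-764\right) + 4265211} = \sqrt{\frac{764}{1903} + 4265211} = \sqrt{\frac{8116697297}{1903}} = \frac{\sqrt{15446074956191}}{1903}$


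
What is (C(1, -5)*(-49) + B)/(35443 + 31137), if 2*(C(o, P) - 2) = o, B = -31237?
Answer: -62719/133160 ≈ -0.47100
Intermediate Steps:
C(o, P) = 2 + o/2
(C(1, -5)*(-49) + B)/(35443 + 31137) = ((2 + (1/2)*1)*(-49) - 31237)/(35443 + 31137) = ((2 + 1/2)*(-49) - 31237)/66580 = ((5/2)*(-49) - 31237)*(1/66580) = (-245/2 - 31237)*(1/66580) = -62719/2*1/66580 = -62719/133160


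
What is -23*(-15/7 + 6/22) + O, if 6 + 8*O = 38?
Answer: 3620/77 ≈ 47.013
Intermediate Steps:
O = 4 (O = -¾ + (⅛)*38 = -¾ + 19/4 = 4)
-23*(-15/7 + 6/22) + O = -23*(-15/7 + 6/22) + 4 = -23*(-15*⅐ + 6*(1/22)) + 4 = -23*(-15/7 + 3/11) + 4 = -23*(-144/77) + 4 = 3312/77 + 4 = 3620/77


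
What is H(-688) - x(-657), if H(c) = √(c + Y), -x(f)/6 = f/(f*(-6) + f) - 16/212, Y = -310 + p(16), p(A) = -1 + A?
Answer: -438/265 + I*√983 ≈ -1.6528 + 31.353*I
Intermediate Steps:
Y = -295 (Y = -310 + (-1 + 16) = -310 + 15 = -295)
x(f) = 438/265 (x(f) = -6*(f/(f*(-6) + f) - 16/212) = -6*(f/(-6*f + f) - 16*1/212) = -6*(f/((-5*f)) - 4/53) = -6*(f*(-1/(5*f)) - 4/53) = -6*(-⅕ - 4/53) = -6*(-73/265) = 438/265)
H(c) = √(-295 + c) (H(c) = √(c - 295) = √(-295 + c))
H(-688) - x(-657) = √(-295 - 688) - 1*438/265 = √(-983) - 438/265 = I*√983 - 438/265 = -438/265 + I*√983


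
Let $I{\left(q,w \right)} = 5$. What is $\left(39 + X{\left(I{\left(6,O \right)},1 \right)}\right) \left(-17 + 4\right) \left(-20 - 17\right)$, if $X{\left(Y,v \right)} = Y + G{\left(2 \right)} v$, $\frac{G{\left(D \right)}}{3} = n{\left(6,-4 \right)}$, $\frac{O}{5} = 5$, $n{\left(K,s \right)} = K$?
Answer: $29822$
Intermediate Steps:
$O = 25$ ($O = 5 \cdot 5 = 25$)
$G{\left(D \right)} = 18$ ($G{\left(D \right)} = 3 \cdot 6 = 18$)
$X{\left(Y,v \right)} = Y + 18 v$
$\left(39 + X{\left(I{\left(6,O \right)},1 \right)}\right) \left(-17 + 4\right) \left(-20 - 17\right) = \left(39 + \left(5 + 18 \cdot 1\right)\right) \left(-17 + 4\right) \left(-20 - 17\right) = \left(39 + \left(5 + 18\right)\right) \left(\left(-13\right) \left(-37\right)\right) = \left(39 + 23\right) 481 = 62 \cdot 481 = 29822$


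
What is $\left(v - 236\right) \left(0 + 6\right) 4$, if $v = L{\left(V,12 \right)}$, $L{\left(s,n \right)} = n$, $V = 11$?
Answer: $-5376$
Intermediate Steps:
$v = 12$
$\left(v - 236\right) \left(0 + 6\right) 4 = \left(12 - 236\right) \left(0 + 6\right) 4 = - 224 \cdot 6 \cdot 4 = \left(-224\right) 24 = -5376$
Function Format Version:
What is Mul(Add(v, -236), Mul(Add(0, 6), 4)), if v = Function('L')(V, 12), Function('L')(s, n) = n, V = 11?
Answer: -5376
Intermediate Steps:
v = 12
Mul(Add(v, -236), Mul(Add(0, 6), 4)) = Mul(Add(12, -236), Mul(Add(0, 6), 4)) = Mul(-224, Mul(6, 4)) = Mul(-224, 24) = -5376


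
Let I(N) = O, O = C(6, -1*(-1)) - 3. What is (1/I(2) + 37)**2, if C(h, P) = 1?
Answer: 5329/4 ≈ 1332.3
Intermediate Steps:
O = -2 (O = 1 - 3 = -2)
I(N) = -2
(1/I(2) + 37)**2 = (1/(-2) + 37)**2 = (-1/2 + 37)**2 = (73/2)**2 = 5329/4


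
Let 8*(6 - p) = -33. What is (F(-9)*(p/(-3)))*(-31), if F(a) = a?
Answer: -7533/8 ≈ -941.63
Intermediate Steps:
p = 81/8 (p = 6 - ⅛*(-33) = 6 + 33/8 = 81/8 ≈ 10.125)
(F(-9)*(p/(-3)))*(-31) = -729/(8*(-3))*(-31) = -729*(-1)/(8*3)*(-31) = -9*(-27/8)*(-31) = (243/8)*(-31) = -7533/8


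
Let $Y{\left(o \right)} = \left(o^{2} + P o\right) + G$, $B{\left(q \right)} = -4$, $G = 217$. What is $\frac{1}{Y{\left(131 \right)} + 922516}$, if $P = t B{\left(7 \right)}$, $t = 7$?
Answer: $\frac{1}{936226} \approx 1.0681 \cdot 10^{-6}$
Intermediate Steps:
$P = -28$ ($P = 7 \left(-4\right) = -28$)
$Y{\left(o \right)} = 217 + o^{2} - 28 o$ ($Y{\left(o \right)} = \left(o^{2} - 28 o\right) + 217 = 217 + o^{2} - 28 o$)
$\frac{1}{Y{\left(131 \right)} + 922516} = \frac{1}{\left(217 + 131^{2} - 3668\right) + 922516} = \frac{1}{\left(217 + 17161 - 3668\right) + 922516} = \frac{1}{13710 + 922516} = \frac{1}{936226}$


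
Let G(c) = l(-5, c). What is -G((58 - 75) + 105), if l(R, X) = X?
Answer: -88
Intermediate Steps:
G(c) = c
-G((58 - 75) + 105) = -((58 - 75) + 105) = -(-17 + 105) = -1*88 = -88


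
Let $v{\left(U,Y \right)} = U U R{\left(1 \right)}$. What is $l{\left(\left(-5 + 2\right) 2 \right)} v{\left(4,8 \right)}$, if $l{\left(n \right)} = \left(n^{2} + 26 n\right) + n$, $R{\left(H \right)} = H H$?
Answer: $-2016$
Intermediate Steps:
$R{\left(H \right)} = H^{2}$
$v{\left(U,Y \right)} = U^{2}$ ($v{\left(U,Y \right)} = U U 1^{2} = U^{2} \cdot 1 = U^{2}$)
$l{\left(n \right)} = n^{2} + 27 n$
$l{\left(\left(-5 + 2\right) 2 \right)} v{\left(4,8 \right)} = \left(-5 + 2\right) 2 \left(27 + \left(-5 + 2\right) 2\right) 4^{2} = \left(-3\right) 2 \left(27 - 6\right) 16 = - 6 \left(27 - 6\right) 16 = \left(-6\right) 21 \cdot 16 = \left(-126\right) 16 = -2016$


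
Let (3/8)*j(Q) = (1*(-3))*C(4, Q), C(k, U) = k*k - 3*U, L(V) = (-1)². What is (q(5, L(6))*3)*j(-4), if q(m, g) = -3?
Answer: 2016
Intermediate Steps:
L(V) = 1
C(k, U) = k² - 3*U
j(Q) = -128 + 24*Q (j(Q) = 8*((1*(-3))*(4² - 3*Q))/3 = 8*(-3*(16 - 3*Q))/3 = 8*(-48 + 9*Q)/3 = -128 + 24*Q)
(q(5, L(6))*3)*j(-4) = (-3*3)*(-128 + 24*(-4)) = -9*(-128 - 96) = -9*(-224) = 2016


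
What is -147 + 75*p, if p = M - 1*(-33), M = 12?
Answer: 3228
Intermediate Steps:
p = 45 (p = 12 - 1*(-33) = 12 + 33 = 45)
-147 + 75*p = -147 + 75*45 = -147 + 3375 = 3228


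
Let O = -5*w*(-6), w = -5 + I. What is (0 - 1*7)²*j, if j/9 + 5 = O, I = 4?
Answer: -15435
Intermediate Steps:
w = -1 (w = -5 + 4 = -1)
O = -30 (O = -5*(-1)*(-6) = 5*(-6) = -30)
j = -315 (j = -45 + 9*(-30) = -45 - 270 = -315)
(0 - 1*7)²*j = (0 - 1*7)²*(-315) = (0 - 7)²*(-315) = (-7)²*(-315) = 49*(-315) = -15435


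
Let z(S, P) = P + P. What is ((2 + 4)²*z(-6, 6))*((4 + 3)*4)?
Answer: 12096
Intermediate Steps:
z(S, P) = 2*P
((2 + 4)²*z(-6, 6))*((4 + 3)*4) = ((2 + 4)²*(2*6))*((4 + 3)*4) = (6²*12)*(7*4) = (36*12)*28 = 432*28 = 12096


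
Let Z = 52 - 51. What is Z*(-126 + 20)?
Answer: -106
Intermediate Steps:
Z = 1
Z*(-126 + 20) = 1*(-126 + 20) = 1*(-106) = -106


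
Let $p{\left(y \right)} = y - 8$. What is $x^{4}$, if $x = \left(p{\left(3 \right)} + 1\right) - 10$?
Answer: $38416$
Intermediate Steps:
$p{\left(y \right)} = -8 + y$ ($p{\left(y \right)} = y - 8 = -8 + y$)
$x = -14$ ($x = \left(\left(-8 + 3\right) + 1\right) - 10 = \left(-5 + 1\right) - 10 = -4 - 10 = -14$)
$x^{4} = \left(-14\right)^{4} = 38416$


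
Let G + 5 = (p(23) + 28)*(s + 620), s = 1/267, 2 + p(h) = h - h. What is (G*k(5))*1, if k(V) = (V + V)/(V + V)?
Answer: 4302731/267 ≈ 16115.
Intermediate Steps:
k(V) = 1 (k(V) = (2*V)/((2*V)) = (2*V)*(1/(2*V)) = 1)
p(h) = -2 (p(h) = -2 + (h - h) = -2 + 0 = -2)
s = 1/267 ≈ 0.0037453
G = 4302731/267 (G = -5 + (-2 + 28)*(1/267 + 620) = -5 + 26*(165541/267) = -5 + 4304066/267 = 4302731/267 ≈ 16115.)
(G*k(5))*1 = ((4302731/267)*1)*1 = (4302731/267)*1 = 4302731/267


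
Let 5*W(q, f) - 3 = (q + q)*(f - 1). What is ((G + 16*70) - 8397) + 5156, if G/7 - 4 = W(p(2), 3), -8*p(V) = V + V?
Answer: -10458/5 ≈ -2091.6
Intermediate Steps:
p(V) = -V/4 (p(V) = -(V + V)/8 = -V/4)
W(q, f) = ⅗ + 2*q*(-1 + f)/5 (W(q, f) = ⅗ + ((q + q)*(f - 1))/5 = ⅗ + ((2*q)*(-1 + f))/5 = ⅗ + (2*q*(-1 + f))/5 = ⅗ + 2*q*(-1 + f)/5)
G = 147/5 (G = 28 + 7*(⅗ - (-1)*2/10 + (⅖)*3*(-¼*2)) = 28 + 7*(⅗ - ⅖*(-½) + (⅖)*3*(-½)) = 28 + 7*(⅗ + ⅕ - ⅗) = 28 + 7*(⅕) = 28 + 7/5 = 147/5 ≈ 29.400)
((G + 16*70) - 8397) + 5156 = ((147/5 + 16*70) - 8397) + 5156 = ((147/5 + 1120) - 8397) + 5156 = (5747/5 - 8397) + 5156 = -36238/5 + 5156 = -10458/5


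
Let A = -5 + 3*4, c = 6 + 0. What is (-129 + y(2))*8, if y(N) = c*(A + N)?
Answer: -600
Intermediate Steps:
c = 6
A = 7 (A = -5 + 12 = 7)
y(N) = 42 + 6*N (y(N) = 6*(7 + N) = 42 + 6*N)
(-129 + y(2))*8 = (-129 + (42 + 6*2))*8 = (-129 + (42 + 12))*8 = (-129 + 54)*8 = -75*8 = -600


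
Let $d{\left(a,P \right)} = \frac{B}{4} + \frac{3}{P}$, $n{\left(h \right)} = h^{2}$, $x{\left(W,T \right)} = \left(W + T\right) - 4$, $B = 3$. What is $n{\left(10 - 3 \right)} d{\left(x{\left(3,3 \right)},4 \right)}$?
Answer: $\frac{147}{2} \approx 73.5$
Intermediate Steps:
$x{\left(W,T \right)} = -4 + T + W$ ($x{\left(W,T \right)} = \left(T + W\right) - 4 = -4 + T + W$)
$d{\left(a,P \right)} = \frac{3}{4} + \frac{3}{P}$
$n{\left(10 - 3 \right)} d{\left(x{\left(3,3 \right)},4 \right)} = \left(10 - 3\right)^{2} \left(\frac{3}{4} + \frac{3}{4}\right) = 7^{2} \left(\frac{3}{4} + 3 \cdot \frac{1}{4}\right) = 49 \left(\frac{3}{4} + \frac{3}{4}\right) = 49 \cdot \frac{3}{2} = \frac{147}{2}$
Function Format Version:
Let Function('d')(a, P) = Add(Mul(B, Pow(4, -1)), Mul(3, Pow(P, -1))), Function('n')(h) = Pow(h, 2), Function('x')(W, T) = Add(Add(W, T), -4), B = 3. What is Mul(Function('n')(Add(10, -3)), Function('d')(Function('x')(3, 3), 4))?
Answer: Rational(147, 2) ≈ 73.500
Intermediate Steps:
Function('x')(W, T) = Add(-4, T, W) (Function('x')(W, T) = Add(Add(T, W), -4) = Add(-4, T, W))
Function('d')(a, P) = Add(Rational(3, 4), Mul(3, Pow(P, -1))) (Function('d')(a, P) = Add(Mul(3, Pow(4, -1)), Mul(3, Pow(P, -1))) = Add(Mul(3, Rational(1, 4)), Mul(3, Pow(P, -1))) = Add(Rational(3, 4), Mul(3, Pow(P, -1))))
Mul(Function('n')(Add(10, -3)), Function('d')(Function('x')(3, 3), 4)) = Mul(Pow(Add(10, -3), 2), Add(Rational(3, 4), Mul(3, Pow(4, -1)))) = Mul(Pow(7, 2), Add(Rational(3, 4), Mul(3, Rational(1, 4)))) = Mul(49, Add(Rational(3, 4), Rational(3, 4))) = Mul(49, Rational(3, 2)) = Rational(147, 2)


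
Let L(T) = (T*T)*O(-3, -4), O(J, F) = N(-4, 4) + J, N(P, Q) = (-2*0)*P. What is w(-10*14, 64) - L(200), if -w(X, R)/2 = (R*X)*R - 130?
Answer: 1267140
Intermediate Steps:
N(P, Q) = 0 (N(P, Q) = 0*P = 0)
O(J, F) = J (O(J, F) = 0 + J = J)
w(X, R) = 260 - 2*X*R² (w(X, R) = -2*((R*X)*R - 130) = -2*(X*R² - 130) = -2*(-130 + X*R²) = 260 - 2*X*R²)
L(T) = -3*T² (L(T) = (T*T)*(-3) = T²*(-3) = -3*T²)
w(-10*14, 64) - L(200) = (260 - 2*(-10*14)*64²) - (-3)*200² = (260 - 2*(-140)*4096) - (-3)*40000 = (260 + 1146880) - 1*(-120000) = 1147140 + 120000 = 1267140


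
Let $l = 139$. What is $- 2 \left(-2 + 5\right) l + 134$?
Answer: $-700$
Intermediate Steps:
$- 2 \left(-2 + 5\right) l + 134 = - 2 \left(-2 + 5\right) 139 + 134 = \left(-2\right) 3 \cdot 139 + 134 = \left(-6\right) 139 + 134 = -834 + 134 = -700$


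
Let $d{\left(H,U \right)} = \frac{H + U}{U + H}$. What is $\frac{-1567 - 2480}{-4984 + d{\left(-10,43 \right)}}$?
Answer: $\frac{1349}{1661} \approx 0.81216$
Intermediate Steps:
$d{\left(H,U \right)} = 1$ ($d{\left(H,U \right)} = \frac{H + U}{H + U} = 1$)
$\frac{-1567 - 2480}{-4984 + d{\left(-10,43 \right)}} = \frac{-1567 - 2480}{-4984 + 1} = - \frac{4047}{-4983} = \left(-4047\right) \left(- \frac{1}{4983}\right) = \frac{1349}{1661}$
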